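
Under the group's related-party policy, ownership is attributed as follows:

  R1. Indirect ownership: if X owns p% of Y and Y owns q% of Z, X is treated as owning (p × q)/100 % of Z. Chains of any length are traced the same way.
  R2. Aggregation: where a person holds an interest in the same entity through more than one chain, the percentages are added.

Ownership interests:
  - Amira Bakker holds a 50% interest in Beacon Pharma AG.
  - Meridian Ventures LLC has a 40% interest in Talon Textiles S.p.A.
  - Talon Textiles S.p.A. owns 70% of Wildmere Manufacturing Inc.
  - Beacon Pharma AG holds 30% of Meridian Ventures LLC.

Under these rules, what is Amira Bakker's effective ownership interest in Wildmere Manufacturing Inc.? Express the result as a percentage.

Chain via Beacon Pharma AG → Meridian Ventures LLC → Talon Textiles S.p.A. (R1): 50% × 30% × 40% × 70% = 4.2% of Wildmere Manufacturing Inc.

4.2%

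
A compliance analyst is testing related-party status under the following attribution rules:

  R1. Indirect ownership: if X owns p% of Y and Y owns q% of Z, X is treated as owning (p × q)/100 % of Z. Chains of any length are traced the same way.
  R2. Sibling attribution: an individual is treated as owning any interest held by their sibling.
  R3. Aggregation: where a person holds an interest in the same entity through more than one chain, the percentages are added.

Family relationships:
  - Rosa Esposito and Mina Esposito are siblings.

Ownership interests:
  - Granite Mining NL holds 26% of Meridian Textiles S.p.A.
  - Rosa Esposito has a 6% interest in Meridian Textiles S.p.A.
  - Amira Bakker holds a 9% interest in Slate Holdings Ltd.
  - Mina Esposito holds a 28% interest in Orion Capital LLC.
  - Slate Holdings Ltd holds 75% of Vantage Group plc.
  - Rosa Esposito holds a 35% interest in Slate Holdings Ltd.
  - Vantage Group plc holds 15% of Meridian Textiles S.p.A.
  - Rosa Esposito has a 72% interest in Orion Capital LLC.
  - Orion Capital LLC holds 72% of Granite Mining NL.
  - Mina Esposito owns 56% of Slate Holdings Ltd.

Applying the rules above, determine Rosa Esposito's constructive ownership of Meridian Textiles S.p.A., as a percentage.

By sibling attribution (R2), Rosa Esposito is treated as also owning Mina Esposito's interest in Orion Capital LLC, giving 72% + 28% = 100%.
By sibling attribution (R2), Rosa Esposito is treated as also owning Mina Esposito's interest in Slate Holdings Ltd, giving 35% + 56% = 91%.
Chain via Orion Capital LLC → Granite Mining NL (R1): 100% × 72% × 26% = 18.72% of Meridian Textiles S.p.A.
Chain via Slate Holdings Ltd → Vantage Group plc (R1): 91% × 75% × 15% = 10.2375% of Meridian Textiles S.p.A.
Direct interest in Meridian Textiles S.p.A: 6%.
Aggregating (R3): 18.72% + 10.2375% + 6% = 34.9575%.

34.9575%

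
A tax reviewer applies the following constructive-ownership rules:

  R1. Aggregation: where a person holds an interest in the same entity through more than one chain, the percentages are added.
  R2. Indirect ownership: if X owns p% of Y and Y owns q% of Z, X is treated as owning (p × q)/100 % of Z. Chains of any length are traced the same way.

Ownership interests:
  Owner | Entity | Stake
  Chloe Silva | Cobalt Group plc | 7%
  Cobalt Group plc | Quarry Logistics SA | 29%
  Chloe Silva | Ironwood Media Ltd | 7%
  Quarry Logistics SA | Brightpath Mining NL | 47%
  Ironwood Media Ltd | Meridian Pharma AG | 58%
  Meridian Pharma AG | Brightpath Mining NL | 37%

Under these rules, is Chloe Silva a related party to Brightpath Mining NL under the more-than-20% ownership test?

No

Chain via Ironwood Media Ltd → Meridian Pharma AG (R2): 7% × 58% × 37% = 1.5022% of Brightpath Mining NL.
Chain via Cobalt Group plc → Quarry Logistics SA (R2): 7% × 29% × 47% = 0.9541% of Brightpath Mining NL.
Aggregating (R1): 1.5022% + 0.9541% = 2.4563%.
2.4563% does not exceed the 20% threshold, so Chloe is not a related party to Brightpath Mining NL.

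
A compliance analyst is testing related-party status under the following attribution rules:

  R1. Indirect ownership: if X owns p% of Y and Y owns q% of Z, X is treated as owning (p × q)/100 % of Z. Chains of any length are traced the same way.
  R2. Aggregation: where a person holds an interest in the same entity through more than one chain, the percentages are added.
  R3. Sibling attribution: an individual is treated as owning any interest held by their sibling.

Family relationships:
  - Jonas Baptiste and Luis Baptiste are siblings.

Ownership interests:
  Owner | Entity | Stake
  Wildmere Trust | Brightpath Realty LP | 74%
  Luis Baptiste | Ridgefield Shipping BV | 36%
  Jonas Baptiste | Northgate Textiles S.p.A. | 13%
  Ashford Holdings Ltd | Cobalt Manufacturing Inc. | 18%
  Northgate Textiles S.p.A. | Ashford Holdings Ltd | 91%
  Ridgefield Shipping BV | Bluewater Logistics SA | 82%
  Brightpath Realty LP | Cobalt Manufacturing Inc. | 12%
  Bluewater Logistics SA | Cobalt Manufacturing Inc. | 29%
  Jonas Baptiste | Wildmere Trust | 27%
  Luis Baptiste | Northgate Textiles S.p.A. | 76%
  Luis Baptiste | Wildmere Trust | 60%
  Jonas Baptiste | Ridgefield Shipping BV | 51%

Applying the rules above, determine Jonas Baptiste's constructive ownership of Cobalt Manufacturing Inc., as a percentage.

By sibling attribution (R3), Jonas Baptiste is treated as also owning Luis Baptiste's interest in Ridgefield Shipping BV, giving 51% + 36% = 87%.
By sibling attribution (R3), Jonas Baptiste is treated as also owning Luis Baptiste's interest in Northgate Textiles S.p.A, giving 13% + 76% = 89%.
By sibling attribution (R3), Jonas Baptiste is treated as also owning Luis Baptiste's interest in Wildmere Trust, giving 27% + 60% = 87%.
Chain via Ridgefield Shipping BV → Bluewater Logistics SA (R1): 87% × 82% × 29% = 20.6886% of Cobalt Manufacturing Inc.
Chain via Northgate Textiles S.p.A. → Ashford Holdings Ltd (R1): 89% × 91% × 18% = 14.5782% of Cobalt Manufacturing Inc.
Chain via Wildmere Trust → Brightpath Realty LP (R1): 87% × 74% × 12% = 7.7256% of Cobalt Manufacturing Inc.
Aggregating (R2): 20.6886% + 14.5782% + 7.7256% = 42.9924%.

42.9924%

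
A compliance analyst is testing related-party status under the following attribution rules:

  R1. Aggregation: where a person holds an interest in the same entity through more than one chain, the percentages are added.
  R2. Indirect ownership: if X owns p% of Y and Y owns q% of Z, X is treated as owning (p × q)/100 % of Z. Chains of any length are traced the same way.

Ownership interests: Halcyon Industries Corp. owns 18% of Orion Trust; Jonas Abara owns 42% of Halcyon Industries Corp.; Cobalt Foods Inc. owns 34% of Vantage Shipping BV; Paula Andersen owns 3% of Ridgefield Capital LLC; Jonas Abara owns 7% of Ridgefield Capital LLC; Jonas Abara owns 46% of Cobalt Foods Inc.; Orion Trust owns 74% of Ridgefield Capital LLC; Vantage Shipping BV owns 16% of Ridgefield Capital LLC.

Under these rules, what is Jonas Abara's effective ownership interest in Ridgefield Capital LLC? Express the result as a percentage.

15.0968%

Chain via Cobalt Foods Inc. → Vantage Shipping BV (R2): 46% × 34% × 16% = 2.5024% of Ridgefield Capital LLC.
Chain via Halcyon Industries Corp. → Orion Trust (R2): 42% × 18% × 74% = 5.5944% of Ridgefield Capital LLC.
Direct interest in Ridgefield Capital LLC: 7%.
Aggregating (R1): 2.5024% + 5.5944% + 7% = 15.0968%.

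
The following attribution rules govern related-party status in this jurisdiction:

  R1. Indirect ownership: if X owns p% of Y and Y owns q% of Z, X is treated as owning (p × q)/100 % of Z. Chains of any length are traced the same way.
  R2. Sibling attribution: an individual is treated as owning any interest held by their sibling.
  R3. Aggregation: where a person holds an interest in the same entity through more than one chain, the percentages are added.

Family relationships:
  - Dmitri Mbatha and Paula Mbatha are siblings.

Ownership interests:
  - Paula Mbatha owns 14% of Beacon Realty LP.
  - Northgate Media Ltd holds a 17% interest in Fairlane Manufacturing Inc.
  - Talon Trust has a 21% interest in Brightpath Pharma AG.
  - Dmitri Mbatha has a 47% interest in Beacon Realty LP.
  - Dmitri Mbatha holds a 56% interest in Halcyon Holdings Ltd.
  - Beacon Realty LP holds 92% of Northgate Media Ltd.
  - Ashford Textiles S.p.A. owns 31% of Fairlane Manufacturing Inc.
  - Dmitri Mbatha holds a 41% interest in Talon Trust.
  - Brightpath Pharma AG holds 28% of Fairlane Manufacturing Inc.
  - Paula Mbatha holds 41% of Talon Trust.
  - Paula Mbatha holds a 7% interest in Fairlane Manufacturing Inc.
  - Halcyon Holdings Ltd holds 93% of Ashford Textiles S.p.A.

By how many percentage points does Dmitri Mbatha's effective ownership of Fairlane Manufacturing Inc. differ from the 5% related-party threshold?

By sibling attribution (R2), Dmitri Mbatha is treated as also owning Paula Mbatha's interest in Talon Trust, giving 41% + 41% = 82%.
By sibling attribution (R2), Dmitri Mbatha is treated as also owning Paula Mbatha's interest in Beacon Realty LP, giving 47% + 14% = 61%.
By sibling attribution (R2), Dmitri Mbatha is treated as owning Paula Mbatha's 7% interest in Fairlane Manufacturing Inc.
Chain via Talon Trust → Brightpath Pharma AG (R1): 82% × 21% × 28% = 4.8216% of Fairlane Manufacturing Inc.
Chain via Beacon Realty LP → Northgate Media Ltd (R1): 61% × 92% × 17% = 9.5404% of Fairlane Manufacturing Inc.
Chain via Halcyon Holdings Ltd → Ashford Textiles S.p.A. (R1): 56% × 93% × 31% = 16.1448% of Fairlane Manufacturing Inc.
Direct interest in Fairlane Manufacturing Inc: 7%.
Aggregating (R3): 4.8216% + 9.5404% + 16.1448% + 7% = 37.5068%.
37.5068% exceeds the 5% threshold by 32.5068 percentage points.

32.5068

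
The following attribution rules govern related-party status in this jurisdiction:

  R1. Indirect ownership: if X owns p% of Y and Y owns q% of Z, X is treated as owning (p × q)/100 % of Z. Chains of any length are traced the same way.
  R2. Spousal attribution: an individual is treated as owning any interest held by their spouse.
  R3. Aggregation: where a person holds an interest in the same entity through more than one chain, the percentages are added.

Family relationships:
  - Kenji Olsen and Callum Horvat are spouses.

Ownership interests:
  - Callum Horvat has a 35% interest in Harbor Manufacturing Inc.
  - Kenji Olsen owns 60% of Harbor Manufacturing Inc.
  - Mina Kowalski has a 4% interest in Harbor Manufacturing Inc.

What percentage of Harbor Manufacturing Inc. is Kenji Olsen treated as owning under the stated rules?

By spousal attribution (R2), Kenji Olsen is treated as also owning Callum Horvat's interest in Harbor Manufacturing Inc, giving 60% + 35% = 95%.
Direct interest in Harbor Manufacturing Inc: 95%.

95%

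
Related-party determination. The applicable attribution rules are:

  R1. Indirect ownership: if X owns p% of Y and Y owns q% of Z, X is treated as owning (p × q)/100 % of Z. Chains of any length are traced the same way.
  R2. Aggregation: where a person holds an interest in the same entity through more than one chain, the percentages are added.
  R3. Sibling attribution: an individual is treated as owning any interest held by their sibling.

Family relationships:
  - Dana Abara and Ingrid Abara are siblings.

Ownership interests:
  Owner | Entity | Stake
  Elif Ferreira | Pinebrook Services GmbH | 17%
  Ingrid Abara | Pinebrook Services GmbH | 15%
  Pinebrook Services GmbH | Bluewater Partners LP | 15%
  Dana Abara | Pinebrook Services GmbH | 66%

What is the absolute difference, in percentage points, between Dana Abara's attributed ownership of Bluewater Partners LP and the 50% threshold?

By sibling attribution (R3), Dana Abara is treated as also owning Ingrid Abara's interest in Pinebrook Services GmbH, giving 66% + 15% = 81%.
Chain via Pinebrook Services GmbH (R1): 81% × 15% = 12.15% of Bluewater Partners LP.
12.15% falls short of the 50% threshold by 37.85 percentage points.

37.85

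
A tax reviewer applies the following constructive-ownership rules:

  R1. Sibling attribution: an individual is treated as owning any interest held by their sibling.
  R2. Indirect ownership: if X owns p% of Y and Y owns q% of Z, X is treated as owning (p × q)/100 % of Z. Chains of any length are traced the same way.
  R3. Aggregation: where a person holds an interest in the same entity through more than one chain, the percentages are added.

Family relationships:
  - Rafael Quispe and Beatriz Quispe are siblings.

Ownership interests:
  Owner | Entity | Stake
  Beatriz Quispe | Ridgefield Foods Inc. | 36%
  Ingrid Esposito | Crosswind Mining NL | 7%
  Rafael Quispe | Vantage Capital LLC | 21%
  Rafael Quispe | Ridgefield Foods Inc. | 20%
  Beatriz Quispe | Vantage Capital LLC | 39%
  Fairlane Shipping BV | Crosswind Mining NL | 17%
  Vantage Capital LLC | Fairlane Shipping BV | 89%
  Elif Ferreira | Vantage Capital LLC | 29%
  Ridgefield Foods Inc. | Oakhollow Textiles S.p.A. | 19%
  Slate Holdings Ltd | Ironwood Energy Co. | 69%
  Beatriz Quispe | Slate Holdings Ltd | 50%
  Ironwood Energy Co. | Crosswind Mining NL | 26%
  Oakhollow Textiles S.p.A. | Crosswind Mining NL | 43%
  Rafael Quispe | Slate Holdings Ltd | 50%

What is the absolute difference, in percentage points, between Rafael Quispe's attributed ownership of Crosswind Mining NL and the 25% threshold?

By sibling attribution (R1), Rafael Quispe is treated as also owning Beatriz Quispe's interest in Ridgefield Foods Inc, giving 20% + 36% = 56%.
By sibling attribution (R1), Rafael Quispe is treated as also owning Beatriz Quispe's interest in Slate Holdings Ltd, giving 50% + 50% = 100%.
By sibling attribution (R1), Rafael Quispe is treated as also owning Beatriz Quispe's interest in Vantage Capital LLC, giving 21% + 39% = 60%.
Chain via Ridgefield Foods Inc. → Oakhollow Textiles S.p.A. (R2): 56% × 19% × 43% = 4.5752% of Crosswind Mining NL.
Chain via Slate Holdings Ltd → Ironwood Energy Co. (R2): 100% × 69% × 26% = 17.94% of Crosswind Mining NL.
Chain via Vantage Capital LLC → Fairlane Shipping BV (R2): 60% × 89% × 17% = 9.078% of Crosswind Mining NL.
Aggregating (R3): 4.5752% + 17.94% + 9.078% = 31.5932%.
31.5932% exceeds the 25% threshold by 6.5932 percentage points.

6.5932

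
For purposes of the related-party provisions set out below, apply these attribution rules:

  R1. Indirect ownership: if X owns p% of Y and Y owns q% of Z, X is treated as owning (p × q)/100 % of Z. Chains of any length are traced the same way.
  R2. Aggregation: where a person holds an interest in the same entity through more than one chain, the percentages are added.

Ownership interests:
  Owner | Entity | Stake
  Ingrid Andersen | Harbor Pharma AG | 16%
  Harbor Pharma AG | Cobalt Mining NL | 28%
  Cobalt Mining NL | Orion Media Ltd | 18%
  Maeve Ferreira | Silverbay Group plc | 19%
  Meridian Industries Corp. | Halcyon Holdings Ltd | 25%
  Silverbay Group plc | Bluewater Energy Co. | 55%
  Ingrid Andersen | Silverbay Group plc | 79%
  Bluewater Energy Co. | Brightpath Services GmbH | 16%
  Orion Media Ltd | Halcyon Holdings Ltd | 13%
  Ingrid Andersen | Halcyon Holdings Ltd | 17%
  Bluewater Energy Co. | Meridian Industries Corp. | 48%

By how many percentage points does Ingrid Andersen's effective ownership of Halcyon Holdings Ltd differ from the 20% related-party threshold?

2.318832

Chain via Silverbay Group plc → Bluewater Energy Co. → Meridian Industries Corp. (R1): 79% × 55% × 48% × 25% = 5.214% of Halcyon Holdings Ltd.
Chain via Harbor Pharma AG → Cobalt Mining NL → Orion Media Ltd (R1): 16% × 28% × 18% × 13% = 0.104832% of Halcyon Holdings Ltd.
Direct interest in Halcyon Holdings Ltd: 17%.
Aggregating (R2): 5.214% + 0.104832% + 17% = 22.318832%.
22.318832% exceeds the 20% threshold by 2.318832 percentage points.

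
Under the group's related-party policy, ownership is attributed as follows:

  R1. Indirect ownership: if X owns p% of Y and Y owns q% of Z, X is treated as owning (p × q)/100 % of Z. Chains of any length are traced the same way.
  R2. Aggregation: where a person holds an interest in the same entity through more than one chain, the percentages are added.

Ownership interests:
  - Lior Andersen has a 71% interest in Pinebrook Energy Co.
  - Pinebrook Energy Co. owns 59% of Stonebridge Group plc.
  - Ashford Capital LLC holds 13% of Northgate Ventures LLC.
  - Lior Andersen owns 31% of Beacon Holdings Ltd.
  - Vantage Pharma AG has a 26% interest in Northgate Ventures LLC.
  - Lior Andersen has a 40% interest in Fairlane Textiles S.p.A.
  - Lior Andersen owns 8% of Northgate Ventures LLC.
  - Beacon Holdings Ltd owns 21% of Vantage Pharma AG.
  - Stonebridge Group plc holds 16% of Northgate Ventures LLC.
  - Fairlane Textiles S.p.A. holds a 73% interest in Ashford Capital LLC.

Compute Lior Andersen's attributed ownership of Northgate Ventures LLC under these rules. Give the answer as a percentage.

20.191%

Chain via Fairlane Textiles S.p.A. → Ashford Capital LLC (R1): 40% × 73% × 13% = 3.796% of Northgate Ventures LLC.
Chain via Beacon Holdings Ltd → Vantage Pharma AG (R1): 31% × 21% × 26% = 1.6926% of Northgate Ventures LLC.
Chain via Pinebrook Energy Co. → Stonebridge Group plc (R1): 71% × 59% × 16% = 6.7024% of Northgate Ventures LLC.
Direct interest in Northgate Ventures LLC: 8%.
Aggregating (R2): 3.796% + 1.6926% + 6.7024% + 8% = 20.191%.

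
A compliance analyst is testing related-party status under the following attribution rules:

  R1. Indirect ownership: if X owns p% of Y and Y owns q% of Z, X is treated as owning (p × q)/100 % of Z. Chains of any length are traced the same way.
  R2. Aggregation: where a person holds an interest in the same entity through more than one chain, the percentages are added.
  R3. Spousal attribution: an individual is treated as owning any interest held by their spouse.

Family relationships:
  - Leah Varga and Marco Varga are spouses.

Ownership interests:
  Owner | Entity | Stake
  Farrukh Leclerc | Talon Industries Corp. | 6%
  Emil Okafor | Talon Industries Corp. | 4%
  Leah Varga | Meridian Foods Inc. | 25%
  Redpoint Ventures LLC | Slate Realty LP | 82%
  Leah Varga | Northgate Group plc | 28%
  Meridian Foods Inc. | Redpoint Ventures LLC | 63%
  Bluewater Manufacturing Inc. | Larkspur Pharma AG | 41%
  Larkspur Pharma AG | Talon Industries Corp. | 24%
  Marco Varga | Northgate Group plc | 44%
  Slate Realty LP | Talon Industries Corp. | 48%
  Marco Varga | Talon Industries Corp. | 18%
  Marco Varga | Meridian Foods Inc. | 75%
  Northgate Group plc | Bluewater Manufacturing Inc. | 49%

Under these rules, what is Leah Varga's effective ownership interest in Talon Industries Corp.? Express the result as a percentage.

46.268352%

By spousal attribution (R3), Leah Varga is treated as also owning Marco Varga's interest in Meridian Foods Inc, giving 25% + 75% = 100%.
By spousal attribution (R3), Leah Varga is treated as also owning Marco Varga's interest in Northgate Group plc, giving 28% + 44% = 72%.
By spousal attribution (R3), Leah Varga is treated as owning Marco Varga's 18% interest in Talon Industries Corp.
Chain via Meridian Foods Inc. → Redpoint Ventures LLC → Slate Realty LP (R1): 100% × 63% × 82% × 48% = 24.7968% of Talon Industries Corp.
Chain via Northgate Group plc → Bluewater Manufacturing Inc. → Larkspur Pharma AG (R1): 72% × 49% × 41% × 24% = 3.471552% of Talon Industries Corp.
Direct interest in Talon Industries Corp: 18%.
Aggregating (R2): 24.7968% + 3.471552% + 18% = 46.268352%.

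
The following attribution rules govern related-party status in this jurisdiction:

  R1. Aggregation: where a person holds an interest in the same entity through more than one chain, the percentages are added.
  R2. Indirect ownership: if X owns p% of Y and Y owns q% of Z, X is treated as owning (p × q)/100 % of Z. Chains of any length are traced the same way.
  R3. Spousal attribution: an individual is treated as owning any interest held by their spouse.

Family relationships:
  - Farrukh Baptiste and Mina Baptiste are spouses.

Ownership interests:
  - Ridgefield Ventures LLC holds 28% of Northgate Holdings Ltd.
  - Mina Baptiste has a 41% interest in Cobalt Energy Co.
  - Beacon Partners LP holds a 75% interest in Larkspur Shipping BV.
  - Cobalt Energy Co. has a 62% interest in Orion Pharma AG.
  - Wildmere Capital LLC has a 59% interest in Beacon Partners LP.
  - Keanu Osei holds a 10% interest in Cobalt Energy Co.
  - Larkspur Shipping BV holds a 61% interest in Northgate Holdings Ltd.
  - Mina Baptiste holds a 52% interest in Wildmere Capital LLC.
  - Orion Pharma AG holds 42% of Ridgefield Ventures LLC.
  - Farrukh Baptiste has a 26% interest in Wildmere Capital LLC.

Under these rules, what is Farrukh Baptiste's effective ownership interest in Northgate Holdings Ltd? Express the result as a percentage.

By spousal attribution (R3), Farrukh Baptiste is treated as also owning Mina Baptiste's interest in Wildmere Capital LLC, giving 26% + 52% = 78%.
By spousal attribution (R3), Farrukh Baptiste is treated as owning Mina Baptiste's 41% interest in Cobalt Energy Co.
Chain via Wildmere Capital LLC → Beacon Partners LP → Larkspur Shipping BV (R2): 78% × 59% × 75% × 61% = 21.05415% of Northgate Holdings Ltd.
Chain via Cobalt Energy Co. → Orion Pharma AG → Ridgefield Ventures LLC (R2): 41% × 62% × 42% × 28% = 2.989392% of Northgate Holdings Ltd.
Aggregating (R1): 21.05415% + 2.989392% = 24.043542%.

24.043542%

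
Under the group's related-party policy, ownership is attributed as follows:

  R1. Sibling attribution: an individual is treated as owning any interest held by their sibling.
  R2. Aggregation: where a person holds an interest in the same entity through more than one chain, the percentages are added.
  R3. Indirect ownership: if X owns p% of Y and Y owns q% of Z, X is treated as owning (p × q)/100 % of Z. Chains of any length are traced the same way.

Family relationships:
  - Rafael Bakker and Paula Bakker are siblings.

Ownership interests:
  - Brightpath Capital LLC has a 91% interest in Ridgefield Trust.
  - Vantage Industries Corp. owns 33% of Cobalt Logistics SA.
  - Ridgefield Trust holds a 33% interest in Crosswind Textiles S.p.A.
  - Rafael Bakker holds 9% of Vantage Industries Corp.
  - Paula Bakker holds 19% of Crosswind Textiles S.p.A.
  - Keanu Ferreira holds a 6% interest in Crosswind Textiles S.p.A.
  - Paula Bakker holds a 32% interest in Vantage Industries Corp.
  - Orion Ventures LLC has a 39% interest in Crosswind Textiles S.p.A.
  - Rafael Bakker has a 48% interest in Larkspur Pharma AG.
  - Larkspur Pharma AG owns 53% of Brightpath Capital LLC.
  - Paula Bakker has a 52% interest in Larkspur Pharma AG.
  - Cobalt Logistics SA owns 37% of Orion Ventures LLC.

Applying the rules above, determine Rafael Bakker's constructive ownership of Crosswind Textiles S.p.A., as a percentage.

By sibling attribution (R1), Rafael Bakker is treated as also owning Paula Bakker's interest in Larkspur Pharma AG, giving 48% + 52% = 100%.
By sibling attribution (R1), Rafael Bakker is treated as also owning Paula Bakker's interest in Vantage Industries Corp, giving 9% + 32% = 41%.
By sibling attribution (R1), Rafael Bakker is treated as owning Paula Bakker's 19% interest in Crosswind Textiles S.p.A.
Chain via Larkspur Pharma AG → Brightpath Capital LLC → Ridgefield Trust (R3): 100% × 53% × 91% × 33% = 15.9159% of Crosswind Textiles S.p.A.
Chain via Vantage Industries Corp. → Cobalt Logistics SA → Orion Ventures LLC (R3): 41% × 33% × 37% × 39% = 1.952379% of Crosswind Textiles S.p.A.
Direct interest in Crosswind Textiles S.p.A: 19%.
Aggregating (R2): 15.9159% + 1.952379% + 19% = 36.868279%.

36.868279%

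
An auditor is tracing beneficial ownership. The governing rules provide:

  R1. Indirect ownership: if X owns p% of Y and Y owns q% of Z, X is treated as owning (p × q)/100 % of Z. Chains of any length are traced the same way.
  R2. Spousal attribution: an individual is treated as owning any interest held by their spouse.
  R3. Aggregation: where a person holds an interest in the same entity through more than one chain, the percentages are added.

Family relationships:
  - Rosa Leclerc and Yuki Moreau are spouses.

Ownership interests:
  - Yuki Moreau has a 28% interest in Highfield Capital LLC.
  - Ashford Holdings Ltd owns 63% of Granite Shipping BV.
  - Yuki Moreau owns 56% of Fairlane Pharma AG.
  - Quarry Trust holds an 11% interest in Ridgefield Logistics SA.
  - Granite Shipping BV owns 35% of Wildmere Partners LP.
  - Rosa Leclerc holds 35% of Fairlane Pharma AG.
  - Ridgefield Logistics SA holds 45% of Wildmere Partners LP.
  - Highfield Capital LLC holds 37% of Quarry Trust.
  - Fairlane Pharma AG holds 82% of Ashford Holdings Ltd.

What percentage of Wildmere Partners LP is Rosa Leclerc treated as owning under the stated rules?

16.96653%

By spousal attribution (R2), Rosa Leclerc is treated as also owning Yuki Moreau's interest in Fairlane Pharma AG, giving 35% + 56% = 91%.
By spousal attribution (R2), Rosa Leclerc is treated as owning Yuki Moreau's 28% interest in Highfield Capital LLC.
Chain via Fairlane Pharma AG → Ashford Holdings Ltd → Granite Shipping BV (R1): 91% × 82% × 63% × 35% = 16.45371% of Wildmere Partners LP.
Chain via Highfield Capital LLC → Quarry Trust → Ridgefield Logistics SA (R1): 28% × 37% × 11% × 45% = 0.51282% of Wildmere Partners LP.
Aggregating (R3): 16.45371% + 0.51282% = 16.96653%.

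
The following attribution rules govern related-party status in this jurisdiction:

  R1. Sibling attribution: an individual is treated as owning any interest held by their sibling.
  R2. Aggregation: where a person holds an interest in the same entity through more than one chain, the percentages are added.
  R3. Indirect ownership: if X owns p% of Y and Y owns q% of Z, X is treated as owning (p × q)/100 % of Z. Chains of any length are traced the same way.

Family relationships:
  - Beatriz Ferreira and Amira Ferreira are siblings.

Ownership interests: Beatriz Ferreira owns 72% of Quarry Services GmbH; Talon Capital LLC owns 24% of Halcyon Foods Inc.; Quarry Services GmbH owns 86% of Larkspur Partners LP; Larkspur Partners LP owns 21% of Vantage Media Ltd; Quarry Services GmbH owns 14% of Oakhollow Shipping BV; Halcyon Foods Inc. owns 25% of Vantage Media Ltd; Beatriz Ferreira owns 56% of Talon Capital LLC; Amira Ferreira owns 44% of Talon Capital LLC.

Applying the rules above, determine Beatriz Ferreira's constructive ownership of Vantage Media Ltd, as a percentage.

By sibling attribution (R1), Beatriz Ferreira is treated as also owning Amira Ferreira's interest in Talon Capital LLC, giving 56% + 44% = 100%.
Chain via Quarry Services GmbH → Larkspur Partners LP (R3): 72% × 86% × 21% = 13.0032% of Vantage Media Ltd.
Chain via Talon Capital LLC → Halcyon Foods Inc. (R3): 100% × 24% × 25% = 6% of Vantage Media Ltd.
Aggregating (R2): 13.0032% + 6% = 19.0032%.

19.0032%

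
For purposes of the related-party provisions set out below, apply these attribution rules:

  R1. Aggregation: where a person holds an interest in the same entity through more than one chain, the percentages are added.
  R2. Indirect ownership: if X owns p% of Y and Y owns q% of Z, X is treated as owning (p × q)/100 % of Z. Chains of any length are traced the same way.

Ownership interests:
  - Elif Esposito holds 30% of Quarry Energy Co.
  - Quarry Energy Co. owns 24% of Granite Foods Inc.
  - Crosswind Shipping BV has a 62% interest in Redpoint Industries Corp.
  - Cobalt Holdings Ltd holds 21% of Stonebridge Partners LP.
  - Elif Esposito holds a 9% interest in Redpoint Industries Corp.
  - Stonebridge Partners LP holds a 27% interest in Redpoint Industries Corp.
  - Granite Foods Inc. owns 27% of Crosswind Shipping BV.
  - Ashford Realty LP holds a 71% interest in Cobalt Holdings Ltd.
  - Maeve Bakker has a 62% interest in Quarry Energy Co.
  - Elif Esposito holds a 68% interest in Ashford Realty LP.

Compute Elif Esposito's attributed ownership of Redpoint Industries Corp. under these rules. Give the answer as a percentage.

Chain via Ashford Realty LP → Cobalt Holdings Ltd → Stonebridge Partners LP (R2): 68% × 71% × 21% × 27% = 2.737476% of Redpoint Industries Corp.
Chain via Quarry Energy Co. → Granite Foods Inc. → Crosswind Shipping BV (R2): 30% × 24% × 27% × 62% = 1.20528% of Redpoint Industries Corp.
Direct interest in Redpoint Industries Corp: 9%.
Aggregating (R1): 2.737476% + 1.20528% + 9% = 12.942756%.

12.942756%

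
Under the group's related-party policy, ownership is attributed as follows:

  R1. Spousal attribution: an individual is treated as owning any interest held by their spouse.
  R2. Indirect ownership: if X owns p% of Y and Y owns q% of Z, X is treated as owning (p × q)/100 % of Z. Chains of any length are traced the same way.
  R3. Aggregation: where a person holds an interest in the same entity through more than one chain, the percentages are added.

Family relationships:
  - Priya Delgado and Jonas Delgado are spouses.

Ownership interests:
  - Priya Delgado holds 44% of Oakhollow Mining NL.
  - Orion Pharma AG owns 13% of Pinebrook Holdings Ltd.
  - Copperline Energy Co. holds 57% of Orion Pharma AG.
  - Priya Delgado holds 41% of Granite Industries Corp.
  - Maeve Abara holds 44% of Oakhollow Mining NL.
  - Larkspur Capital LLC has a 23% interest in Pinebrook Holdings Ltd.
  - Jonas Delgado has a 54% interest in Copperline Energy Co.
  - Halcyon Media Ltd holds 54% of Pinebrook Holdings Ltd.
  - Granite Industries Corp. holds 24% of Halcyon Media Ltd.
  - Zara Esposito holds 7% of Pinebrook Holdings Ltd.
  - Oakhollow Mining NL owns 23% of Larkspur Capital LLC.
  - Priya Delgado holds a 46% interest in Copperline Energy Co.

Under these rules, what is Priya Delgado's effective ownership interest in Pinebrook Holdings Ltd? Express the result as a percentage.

By spousal attribution (R1), Priya Delgado is treated as also owning Jonas Delgado's interest in Copperline Energy Co, giving 46% + 54% = 100%.
Chain via Copperline Energy Co. → Orion Pharma AG (R2): 100% × 57% × 13% = 7.41% of Pinebrook Holdings Ltd.
Chain via Granite Industries Corp. → Halcyon Media Ltd (R2): 41% × 24% × 54% = 5.3136% of Pinebrook Holdings Ltd.
Chain via Oakhollow Mining NL → Larkspur Capital LLC (R2): 44% × 23% × 23% = 2.3276% of Pinebrook Holdings Ltd.
Aggregating (R3): 7.41% + 5.3136% + 2.3276% = 15.0512%.

15.0512%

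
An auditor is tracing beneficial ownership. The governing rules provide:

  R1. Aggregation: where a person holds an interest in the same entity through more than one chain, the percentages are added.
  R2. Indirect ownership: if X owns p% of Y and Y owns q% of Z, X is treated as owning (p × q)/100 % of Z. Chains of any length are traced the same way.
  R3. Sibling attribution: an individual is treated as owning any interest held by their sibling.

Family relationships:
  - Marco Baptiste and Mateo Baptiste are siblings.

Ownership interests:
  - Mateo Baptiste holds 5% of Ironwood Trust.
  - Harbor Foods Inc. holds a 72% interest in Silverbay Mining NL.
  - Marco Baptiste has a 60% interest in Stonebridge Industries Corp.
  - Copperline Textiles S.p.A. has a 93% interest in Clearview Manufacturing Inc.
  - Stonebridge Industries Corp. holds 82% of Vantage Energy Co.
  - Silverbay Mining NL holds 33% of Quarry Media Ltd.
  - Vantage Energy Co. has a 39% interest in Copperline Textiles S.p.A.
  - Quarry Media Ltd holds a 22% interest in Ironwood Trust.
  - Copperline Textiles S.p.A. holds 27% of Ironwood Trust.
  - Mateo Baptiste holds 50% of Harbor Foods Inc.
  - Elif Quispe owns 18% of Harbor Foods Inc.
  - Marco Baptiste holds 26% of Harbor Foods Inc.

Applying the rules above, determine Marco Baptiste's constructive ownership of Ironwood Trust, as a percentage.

14.153432%

By sibling attribution (R3), Marco Baptiste is treated as also owning Mateo Baptiste's interest in Harbor Foods Inc, giving 26% + 50% = 76%.
By sibling attribution (R3), Marco Baptiste is treated as owning Mateo Baptiste's 5% interest in Ironwood Trust.
Chain via Harbor Foods Inc. → Silverbay Mining NL → Quarry Media Ltd (R2): 76% × 72% × 33% × 22% = 3.972672% of Ironwood Trust.
Chain via Stonebridge Industries Corp. → Vantage Energy Co. → Copperline Textiles S.p.A. (R2): 60% × 82% × 39% × 27% = 5.18076% of Ironwood Trust.
Direct interest in Ironwood Trust: 5%.
Aggregating (R1): 3.972672% + 5.18076% + 5% = 14.153432%.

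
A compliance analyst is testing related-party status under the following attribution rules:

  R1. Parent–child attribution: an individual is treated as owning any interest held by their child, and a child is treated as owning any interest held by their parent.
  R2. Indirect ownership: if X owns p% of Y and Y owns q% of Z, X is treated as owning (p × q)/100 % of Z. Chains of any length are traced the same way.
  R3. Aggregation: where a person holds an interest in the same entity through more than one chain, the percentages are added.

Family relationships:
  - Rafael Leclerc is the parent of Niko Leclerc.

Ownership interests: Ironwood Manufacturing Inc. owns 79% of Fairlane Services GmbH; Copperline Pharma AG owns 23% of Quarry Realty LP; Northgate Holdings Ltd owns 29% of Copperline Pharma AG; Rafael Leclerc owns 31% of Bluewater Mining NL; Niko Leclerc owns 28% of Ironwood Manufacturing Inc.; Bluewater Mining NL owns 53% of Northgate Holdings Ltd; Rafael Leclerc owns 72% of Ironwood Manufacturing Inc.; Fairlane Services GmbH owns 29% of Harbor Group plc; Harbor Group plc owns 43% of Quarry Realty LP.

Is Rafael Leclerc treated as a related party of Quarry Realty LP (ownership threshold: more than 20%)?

No

By parent–child attribution (R1), Rafael Leclerc is treated as also owning Niko Leclerc's interest in Ironwood Manufacturing Inc, giving 72% + 28% = 100%.
Chain via Ironwood Manufacturing Inc. → Fairlane Services GmbH → Harbor Group plc (R2): 100% × 79% × 29% × 43% = 9.8513% of Quarry Realty LP.
Chain via Bluewater Mining NL → Northgate Holdings Ltd → Copperline Pharma AG (R2): 31% × 53% × 29% × 23% = 1.095881% of Quarry Realty LP.
Aggregating (R3): 9.8513% + 1.095881% = 10.947181%.
10.947181% does not exceed the 20% threshold, so Rafael is not a related party to Quarry Realty LP.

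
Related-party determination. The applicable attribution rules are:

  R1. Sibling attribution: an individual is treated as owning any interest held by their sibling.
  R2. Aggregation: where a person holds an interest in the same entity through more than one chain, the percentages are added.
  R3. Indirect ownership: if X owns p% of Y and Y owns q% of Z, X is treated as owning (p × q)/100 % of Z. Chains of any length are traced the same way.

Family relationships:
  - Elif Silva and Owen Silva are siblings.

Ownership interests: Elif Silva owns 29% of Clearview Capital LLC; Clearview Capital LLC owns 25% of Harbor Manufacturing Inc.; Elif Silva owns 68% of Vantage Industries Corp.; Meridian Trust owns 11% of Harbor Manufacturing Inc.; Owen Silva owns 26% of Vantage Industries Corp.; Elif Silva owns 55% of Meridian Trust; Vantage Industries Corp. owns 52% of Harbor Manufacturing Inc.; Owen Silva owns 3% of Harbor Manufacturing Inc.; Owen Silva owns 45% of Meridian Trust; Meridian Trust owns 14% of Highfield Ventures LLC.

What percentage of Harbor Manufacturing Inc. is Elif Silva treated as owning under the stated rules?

By sibling attribution (R1), Elif Silva is treated as also owning Owen Silva's interest in Meridian Trust, giving 55% + 45% = 100%.
By sibling attribution (R1), Elif Silva is treated as also owning Owen Silva's interest in Vantage Industries Corp, giving 68% + 26% = 94%.
By sibling attribution (R1), Elif Silva is treated as owning Owen Silva's 3% interest in Harbor Manufacturing Inc.
Chain via Meridian Trust (R3): 100% × 11% = 11% of Harbor Manufacturing Inc.
Chain via Clearview Capital LLC (R3): 29% × 25% = 7.25% of Harbor Manufacturing Inc.
Chain via Vantage Industries Corp. (R3): 94% × 52% = 48.88% of Harbor Manufacturing Inc.
Direct interest in Harbor Manufacturing Inc: 3%.
Aggregating (R2): 11% + 7.25% + 48.88% + 3% = 70.13%.

70.13%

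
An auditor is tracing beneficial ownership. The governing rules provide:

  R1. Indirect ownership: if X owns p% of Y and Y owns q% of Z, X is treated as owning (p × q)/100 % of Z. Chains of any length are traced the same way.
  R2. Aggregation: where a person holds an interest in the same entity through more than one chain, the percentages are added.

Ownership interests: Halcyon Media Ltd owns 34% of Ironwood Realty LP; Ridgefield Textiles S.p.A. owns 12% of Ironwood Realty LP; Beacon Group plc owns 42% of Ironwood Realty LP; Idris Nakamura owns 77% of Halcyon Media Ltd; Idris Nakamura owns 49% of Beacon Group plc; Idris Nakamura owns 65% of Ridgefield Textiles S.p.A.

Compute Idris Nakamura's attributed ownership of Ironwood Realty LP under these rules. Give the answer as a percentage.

Chain via Halcyon Media Ltd (R1): 77% × 34% = 26.18% of Ironwood Realty LP.
Chain via Beacon Group plc (R1): 49% × 42% = 20.58% of Ironwood Realty LP.
Chain via Ridgefield Textiles S.p.A. (R1): 65% × 12% = 7.8% of Ironwood Realty LP.
Aggregating (R2): 26.18% + 20.58% + 7.8% = 54.56%.

54.56%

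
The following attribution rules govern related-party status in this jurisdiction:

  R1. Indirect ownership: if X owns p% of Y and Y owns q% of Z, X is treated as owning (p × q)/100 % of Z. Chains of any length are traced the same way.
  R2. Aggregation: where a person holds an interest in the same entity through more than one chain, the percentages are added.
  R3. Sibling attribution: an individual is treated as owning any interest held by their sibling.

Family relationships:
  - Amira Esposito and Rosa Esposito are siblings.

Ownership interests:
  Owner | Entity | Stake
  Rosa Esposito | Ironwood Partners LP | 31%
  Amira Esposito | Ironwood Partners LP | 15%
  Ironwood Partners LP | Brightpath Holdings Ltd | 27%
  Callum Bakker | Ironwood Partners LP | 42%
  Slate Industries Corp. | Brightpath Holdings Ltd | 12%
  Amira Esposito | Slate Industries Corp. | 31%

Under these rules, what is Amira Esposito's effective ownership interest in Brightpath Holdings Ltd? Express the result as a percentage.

16.14%

By sibling attribution (R3), Amira Esposito is treated as also owning Rosa Esposito's interest in Ironwood Partners LP, giving 15% + 31% = 46%.
Chain via Ironwood Partners LP (R1): 46% × 27% = 12.42% of Brightpath Holdings Ltd.
Chain via Slate Industries Corp. (R1): 31% × 12% = 3.72% of Brightpath Holdings Ltd.
Aggregating (R2): 12.42% + 3.72% = 16.14%.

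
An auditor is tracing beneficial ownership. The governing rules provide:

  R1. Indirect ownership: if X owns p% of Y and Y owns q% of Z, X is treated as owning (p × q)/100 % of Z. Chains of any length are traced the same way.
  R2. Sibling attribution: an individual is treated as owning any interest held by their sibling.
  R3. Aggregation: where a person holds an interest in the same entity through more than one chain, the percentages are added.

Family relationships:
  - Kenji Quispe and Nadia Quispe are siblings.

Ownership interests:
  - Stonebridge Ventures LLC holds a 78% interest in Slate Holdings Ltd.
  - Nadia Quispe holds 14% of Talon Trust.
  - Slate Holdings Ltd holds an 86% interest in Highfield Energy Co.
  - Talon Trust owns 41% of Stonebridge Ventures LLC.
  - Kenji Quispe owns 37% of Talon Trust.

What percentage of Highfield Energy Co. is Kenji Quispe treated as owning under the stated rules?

14.026428%

By sibling attribution (R2), Kenji Quispe is treated as also owning Nadia Quispe's interest in Talon Trust, giving 37% + 14% = 51%.
Chain via Talon Trust → Stonebridge Ventures LLC → Slate Holdings Ltd (R1): 51% × 41% × 78% × 86% = 14.026428% of Highfield Energy Co.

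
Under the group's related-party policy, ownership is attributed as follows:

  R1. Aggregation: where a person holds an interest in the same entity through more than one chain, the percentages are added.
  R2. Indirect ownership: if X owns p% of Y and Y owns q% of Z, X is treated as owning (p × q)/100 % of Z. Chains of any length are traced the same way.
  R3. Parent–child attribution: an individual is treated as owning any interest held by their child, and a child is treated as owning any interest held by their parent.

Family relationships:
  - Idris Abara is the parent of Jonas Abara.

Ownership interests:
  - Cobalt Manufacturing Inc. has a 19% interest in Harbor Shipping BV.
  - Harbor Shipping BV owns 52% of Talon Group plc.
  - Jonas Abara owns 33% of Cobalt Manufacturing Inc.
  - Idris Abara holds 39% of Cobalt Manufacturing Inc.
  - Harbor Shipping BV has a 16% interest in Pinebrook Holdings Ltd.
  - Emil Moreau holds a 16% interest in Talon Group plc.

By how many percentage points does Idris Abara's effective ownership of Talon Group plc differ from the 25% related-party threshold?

By parent–child attribution (R3), Idris Abara is treated as also owning Jonas Abara's interest in Cobalt Manufacturing Inc, giving 39% + 33% = 72%.
Chain via Cobalt Manufacturing Inc. → Harbor Shipping BV (R2): 72% × 19% × 52% = 7.1136% of Talon Group plc.
7.1136% falls short of the 25% threshold by 17.8864 percentage points.

17.8864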